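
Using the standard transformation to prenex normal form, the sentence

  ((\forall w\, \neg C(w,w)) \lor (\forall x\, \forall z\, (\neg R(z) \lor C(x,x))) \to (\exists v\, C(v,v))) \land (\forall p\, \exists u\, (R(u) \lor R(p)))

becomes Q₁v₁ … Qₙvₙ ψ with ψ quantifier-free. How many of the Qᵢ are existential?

Rewrite implications/biconditionals: A → B as ¬A ∨ B.
  (\neg ((\forall w\, \neg C(w,w)) \lor (\forall x\, \forall z\, (\neg R(z) \lor C(x,x)))) \lor (\exists v\, C(v,v))) \land (\forall p\, \exists u\, (R(u) \lor R(p)))
Drive negations inward (¬∀x A ≡ ∃x ¬A, ¬∃x A ≡ ∀x ¬A, De Morgan for ∧/∨):
  ((\exists w\, C(w,w)) \land (\exists x\, \exists z\, (R(z) \land \neg C(x,x))) \lor (\exists v\, C(v,v))) \land (\forall p\, \exists u\, (R(u) \lor R(p)))
All bound variables are already distinct, so no renaming is needed.
Extract every quantifier outward, since the variables are now distinct and don't occur free across branches:
  \exists w\, \exists x\, \exists z\, \exists v\, \forall p\, \exists u\, ((C(w,w) \land R(z) \land \neg C(x,x) \lor C(v,v)) \land (R(u) \lor R(p)))
The prefix is \exists w \exists x \exists z \exists v \forall p \exists u: 1 universal, 5 existential.

5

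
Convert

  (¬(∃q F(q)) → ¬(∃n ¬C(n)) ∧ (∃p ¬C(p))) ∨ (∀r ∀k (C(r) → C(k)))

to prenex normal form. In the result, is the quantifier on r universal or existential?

First replace A → B with ¬A ∨ B.
  ¬¬(∃q F(q)) ∨ ¬(∃n ¬C(n)) ∧ (∃p ¬C(p)) ∨ (∀r ∀k (¬C(r) ∨ C(k)))
Push ¬ through the quantifiers and connectives to reach negation normal form:
  (∃q F(q)) ∨ (∀n C(n)) ∧ (∃p ¬C(p)) ∨ (∀r ∀k (¬C(r) ∨ C(k)))
Finally move all quantifiers to the prefix:
  ∃q ∀n ∃p ∀r ∀k (F(q) ∨ C(n) ∧ ¬C(p) ∨ ¬C(r) ∨ C(k))
The quantifier ∀r sits under an even number of negations (counting the antecedent side of each →), so it remains universal.

universal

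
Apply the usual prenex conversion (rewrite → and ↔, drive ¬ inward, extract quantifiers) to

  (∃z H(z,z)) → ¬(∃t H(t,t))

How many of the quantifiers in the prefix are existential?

Rewrite implications/biconditionals: A → B as ¬A ∨ B.
  ¬(∃z H(z,z)) ∨ ¬(∃t H(t,t))
Move each ¬ inward, flipping quantifiers it crosses:
  (∀z ¬H(z,z)) ∨ (∀t ¬H(t,t))
All bound variables are already distinct, so no renaming is needed.
Pull the quantifiers to the front (each side's bound variable is not free in the other side):
  ∀z ∀t (¬H(z,z) ∨ ¬H(t,t))
The prefix is ∀z ∀t: 2 universal, 0 existential.

0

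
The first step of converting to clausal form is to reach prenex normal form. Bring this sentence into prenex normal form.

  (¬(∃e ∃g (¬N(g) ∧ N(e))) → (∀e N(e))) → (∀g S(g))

∀e ∀g ∃b ∀t ((N(g) ∨ ¬N(e)) ∧ ¬N(b) ∨ S(t))

First replace A → B with ¬A ∨ B.
  ¬(¬¬(∃e ∃g (¬N(g) ∧ N(e))) ∨ (∀e N(e))) ∨ (∀g S(g))
Drive negations inward (¬∀x A ≡ ∃x ¬A, ¬∃x A ≡ ∀x ¬A, De Morgan for ∧/∨):
  (∀e ∀g (N(g) ∨ ¬N(e))) ∧ (∃e ¬N(e)) ∨ (∀g S(g))
Standardize variables apart so no two quantifiers bind the same name: e↦b, g↦t.
  (∀e ∀g (N(g) ∨ ¬N(e))) ∧ (∃b ¬N(b)) ∨ (∀t S(t))
Extract every quantifier outward, since the variables are now distinct and don't occur free across branches:
  ∀e ∀g ∃b ∀t ((N(g) ∨ ¬N(e)) ∧ ¬N(b) ∨ S(t))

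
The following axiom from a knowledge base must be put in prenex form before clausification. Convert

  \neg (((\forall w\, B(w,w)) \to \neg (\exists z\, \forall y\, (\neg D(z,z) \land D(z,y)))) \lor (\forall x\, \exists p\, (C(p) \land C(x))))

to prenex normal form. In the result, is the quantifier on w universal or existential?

universal

Rewrite implications/biconditionals: A → B as ¬A ∨ B.
  \neg (\neg (\forall w\, B(w,w)) \lor \neg (\exists z\, \forall y\, (\neg D(z,z) \land D(z,y))) \lor (\forall x\, \exists p\, (C(p) \land C(x))))
Move each ¬ inward, flipping quantifiers it crosses:
  (\forall w\, B(w,w)) \land (\exists z\, \forall y\, (\neg D(z,z) \land D(z,y))) \land (\exists x\, \forall p\, (\neg C(p) \lor \neg C(x)))
Finally move all quantifiers to the prefix:
  \forall w\, \exists z\, \forall y\, \exists x\, \forall p\, (B(w,w) \land \neg D(z,z) \land D(z,y) \land (\neg C(p) \lor \neg C(x)))
The quantifier \forall w sits under an even number of negations (counting the antecedent side of each →), so it remains universal.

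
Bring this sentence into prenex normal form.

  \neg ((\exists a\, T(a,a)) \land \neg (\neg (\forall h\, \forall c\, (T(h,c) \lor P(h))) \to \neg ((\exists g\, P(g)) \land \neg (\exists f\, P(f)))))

First replace A → B with ¬A ∨ B.
  \neg ((\exists a\, T(a,a)) \land \neg (\neg \neg (\forall h\, \forall c\, (T(h,c) \lor P(h))) \lor \neg ((\exists g\, P(g)) \land \neg (\exists f\, P(f)))))
Move each ¬ inward, flipping quantifiers it crosses:
  (\forall a\, \neg T(a,a)) \lor (\forall h\, \forall c\, (T(h,c) \lor P(h))) \lor (\forall g\, \neg P(g)) \lor (\exists f\, P(f))
All bound variables are already distinct, so no renaming is needed.
Pull the quantifiers to the front (each side's bound variable is not free in the other side):
  \forall a\, \forall h\, \forall c\, \forall g\, \exists f\, (\neg T(a,a) \lor T(h,c) \lor P(h) \lor \neg P(g) \lor P(f))

\forall a\, \forall h\, \forall c\, \forall g\, \exists f\, (\neg T(a,a) \lor T(h,c) \lor P(h) \lor \neg P(g) \lor P(f))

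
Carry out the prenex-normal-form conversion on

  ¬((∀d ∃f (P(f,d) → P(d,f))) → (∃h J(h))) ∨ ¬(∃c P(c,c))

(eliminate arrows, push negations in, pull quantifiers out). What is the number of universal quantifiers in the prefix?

First replace A → B with ¬A ∨ B.
  ¬(¬(∀d ∃f (¬P(f,d) ∨ P(d,f))) ∨ (∃h J(h))) ∨ ¬(∃c P(c,c))
Drive negations inward (¬∀x A ≡ ∃x ¬A, ¬∃x A ≡ ∀x ¬A, De Morgan for ∧/∨):
  (∀d ∃f (¬P(f,d) ∨ P(d,f))) ∧ (∀h ¬J(h)) ∨ (∀c ¬P(c,c))
All bound variables are already distinct, so no renaming is needed.
Pull the quantifiers to the front (each side's bound variable is not free in the other side):
  ∀d ∃f ∀h ∀c ((¬P(f,d) ∨ P(d,f)) ∧ ¬J(h) ∨ ¬P(c,c))
The prefix is ∀d ∃f ∀h ∀c: 3 universal, 1 existential.

3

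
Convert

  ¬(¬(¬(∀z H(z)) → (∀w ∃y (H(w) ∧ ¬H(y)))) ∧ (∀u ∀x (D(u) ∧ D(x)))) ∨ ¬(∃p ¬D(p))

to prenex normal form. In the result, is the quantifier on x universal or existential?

Eliminate → and ↔ using ¬ and ∨.
  ¬(¬(¬¬(∀z H(z)) ∨ (∀w ∃y (H(w) ∧ ¬H(y)))) ∧ (∀u ∀x (D(u) ∧ D(x)))) ∨ ¬(∃p ¬D(p))
Move each ¬ inward, flipping quantifiers it crosses:
  (∀z H(z)) ∨ (∀w ∃y (H(w) ∧ ¬H(y))) ∨ (∃u ∃x (¬D(u) ∨ ¬D(x))) ∨ (∀p D(p))
Extract every quantifier outward, since the variables are now distinct and don't occur free across branches:
  ∀z ∀w ∃y ∃u ∃x ∀p (H(z) ∨ H(w) ∧ ¬H(y) ∨ ¬D(u) ∨ ¬D(x) ∨ D(p))
The quantifier ∀x sits under an odd number of negations (counting the antecedent side of each →), so it flips to ∃x.

existential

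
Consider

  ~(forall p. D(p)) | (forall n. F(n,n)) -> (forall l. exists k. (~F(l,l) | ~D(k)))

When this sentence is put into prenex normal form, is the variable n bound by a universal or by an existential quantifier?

Eliminate → and ↔ using ¬ and ∨.
  ~(~(forall p. D(p)) | (forall n. F(n,n))) | (forall l. exists k. (~F(l,l) | ~D(k)))
Move each ¬ inward, flipping quantifiers it crosses:
  (forall p. D(p)) & (exists n. ~F(n,n)) | (forall l. exists k. (~F(l,l) | ~D(k)))
Extract every quantifier outward, since the variables are now distinct and don't occur free across branches:
  forall p. exists n. forall l. exists k. (D(p) & ~F(n,n) | ~F(l,l) | ~D(k))
The quantifier forall n sits under an odd number of negations (counting the antecedent side of each →), so it flips to exists n.

existential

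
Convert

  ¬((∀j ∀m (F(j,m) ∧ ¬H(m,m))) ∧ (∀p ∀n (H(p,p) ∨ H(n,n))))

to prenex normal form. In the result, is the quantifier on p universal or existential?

existential

Move each ¬ inward, flipping quantifiers it crosses:
  (∃j ∃m (¬F(j,m) ∨ H(m,m))) ∨ (∃p ∃n (¬H(p,p) ∧ ¬H(n,n)))
Extract every quantifier outward, since the variables are now distinct and don't occur free across branches:
  ∃j ∃m ∃p ∃n (¬F(j,m) ∨ H(m,m) ∨ ¬H(p,p) ∧ ¬H(n,n))
The quantifier ∀p sits under an odd number of negations, so it flips to ∃p.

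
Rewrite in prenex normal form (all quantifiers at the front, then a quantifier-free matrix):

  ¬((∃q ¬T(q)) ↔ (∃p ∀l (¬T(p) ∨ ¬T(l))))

First replace A → B with ¬A ∨ B; A ↔ B as (¬A ∨ B) ∧ (¬B ∨ A).
  ¬((¬(∃q ¬T(q)) ∨ (∃p ∀l (¬T(p) ∨ ¬T(l)))) ∧ (¬(∃p ∀l (¬T(p) ∨ ¬T(l))) ∨ (∃q ¬T(q))))
Move each ¬ inward, flipping quantifiers it crosses:
  (∃q ¬T(q)) ∧ (∀p ∃l (T(p) ∧ T(l))) ∨ (∃p ∀l (¬T(p) ∨ ¬T(l))) ∧ (∀q T(q))
Standardize variables apart so no two quantifiers bind the same name: p↦z, l↦s, q↦w1.
  (∃q ¬T(q)) ∧ (∀p ∃l (T(p) ∧ T(l))) ∨ (∃z ∀s (¬T(z) ∨ ¬T(s))) ∧ (∀w1 T(w1))
Finally move all quantifiers to the prefix:
  ∃q ∀p ∃l ∃z ∀s ∀w1 (¬T(q) ∧ T(p) ∧ T(l) ∨ (¬T(z) ∨ ¬T(s)) ∧ T(w1))

∃q ∀p ∃l ∃z ∀s ∀w1 (¬T(q) ∧ T(p) ∧ T(l) ∨ (¬T(z) ∨ ¬T(s)) ∧ T(w1))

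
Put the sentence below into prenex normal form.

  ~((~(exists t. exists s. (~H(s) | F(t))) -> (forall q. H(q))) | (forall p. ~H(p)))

First replace A → B with ¬A ∨ B.
  ~(~~(exists t. exists s. (~H(s) | F(t))) | (forall q. H(q)) | (forall p. ~H(p)))
Push ¬ through the quantifiers and connectives to reach negation normal form:
  (forall t. forall s. (H(s) & ~F(t))) & (exists q. ~H(q)) & (exists p. H(p))
All bound variables are already distinct, so no renaming is needed.
Finally move all quantifiers to the prefix:
  forall t. forall s. exists q. exists p. (H(s) & ~F(t) & ~H(q) & H(p))

forall t. forall s. exists q. exists p. (H(s) & ~F(t) & ~H(q) & H(p))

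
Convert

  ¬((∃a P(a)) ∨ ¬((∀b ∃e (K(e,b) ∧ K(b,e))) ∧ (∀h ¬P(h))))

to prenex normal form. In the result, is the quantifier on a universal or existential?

Drive negations inward (¬∀x A ≡ ∃x ¬A, ¬∃x A ≡ ∀x ¬A, De Morgan for ∧/∨):
  (∀a ¬P(a)) ∧ (∀b ∃e (K(e,b) ∧ K(b,e))) ∧ (∀h ¬P(h))
Finally move all quantifiers to the prefix:
  ∀a ∀b ∃e ∀h (¬P(a) ∧ K(e,b) ∧ K(b,e) ∧ ¬P(h))
The quantifier ∃a sits under an odd number of negations, so it flips to ∀a.

universal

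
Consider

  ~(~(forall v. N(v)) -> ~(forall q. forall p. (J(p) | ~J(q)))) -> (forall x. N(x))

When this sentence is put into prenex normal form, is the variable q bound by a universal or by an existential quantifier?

First replace A → B with ¬A ∨ B.
  ~~(~~(forall v. N(v)) | ~(forall q. forall p. (J(p) | ~J(q)))) | (forall x. N(x))
Push ¬ through the quantifiers and connectives to reach negation normal form:
  (forall v. N(v)) | (exists q. exists p. (~J(p) & J(q))) | (forall x. N(x))
All bound variables are already distinct, so no renaming is needed.
Finally move all quantifiers to the prefix:
  forall v. exists q. exists p. forall x. (N(v) | ~J(p) & J(q) | N(x))
The quantifier forall q sits under an odd number of negations (counting the antecedent side of each →), so it flips to exists q.

existential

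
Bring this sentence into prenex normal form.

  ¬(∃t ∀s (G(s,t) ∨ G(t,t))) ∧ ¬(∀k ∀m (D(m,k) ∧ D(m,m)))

∀t ∃s ∃k ∃m (¬G(s,t) ∧ ¬G(t,t) ∧ (¬D(m,k) ∨ ¬D(m,m)))

Push ¬ through the quantifiers and connectives to reach negation normal form:
  (∀t ∃s (¬G(s,t) ∧ ¬G(t,t))) ∧ (∃k ∃m (¬D(m,k) ∨ ¬D(m,m)))
All bound variables are already distinct, so no renaming is needed.
Pull the quantifiers to the front (each side's bound variable is not free in the other side):
  ∀t ∃s ∃k ∃m (¬G(s,t) ∧ ¬G(t,t) ∧ (¬D(m,k) ∨ ¬D(m,m)))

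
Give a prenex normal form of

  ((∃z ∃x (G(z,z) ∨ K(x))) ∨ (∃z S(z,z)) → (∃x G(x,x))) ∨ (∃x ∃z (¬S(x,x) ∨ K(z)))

Eliminate → and ↔ using ¬ and ∨.
  ¬((∃z ∃x (G(z,z) ∨ K(x))) ∨ (∃z S(z,z))) ∨ (∃x G(x,x)) ∨ (∃x ∃z (¬S(x,x) ∨ K(z)))
Move each ¬ inward, flipping quantifiers it crosses:
  (∀z ∀x (¬G(z,z) ∧ ¬K(x))) ∧ (∀z ¬S(z,z)) ∨ (∃x G(x,x)) ∨ (∃x ∃z (¬S(x,x) ∨ K(z)))
Give each quantifier a distinct variable: z↦t, x↦a, x↦z1, z↦r.
  (∀z ∀x (¬G(z,z) ∧ ¬K(x))) ∧ (∀t ¬S(t,t)) ∨ (∃a G(a,a)) ∨ (∃z1 ∃r (¬S(z1,z1) ∨ K(r)))
Extract every quantifier outward, since the variables are now distinct and don't occur free across branches:
  ∀z ∀x ∀t ∃a ∃z1 ∃r (¬G(z,z) ∧ ¬K(x) ∧ ¬S(t,t) ∨ G(a,a) ∨ ¬S(z1,z1) ∨ K(r))

∀z ∀x ∀t ∃a ∃z1 ∃r (¬G(z,z) ∧ ¬K(x) ∧ ¬S(t,t) ∨ G(a,a) ∨ ¬S(z1,z1) ∨ K(r))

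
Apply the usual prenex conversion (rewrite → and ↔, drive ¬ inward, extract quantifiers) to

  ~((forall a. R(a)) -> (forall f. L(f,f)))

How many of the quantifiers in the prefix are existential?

1

Rewrite implications/biconditionals: A → B as ¬A ∨ B.
  ~(~(forall a. R(a)) | (forall f. L(f,f)))
Drive negations inward (¬∀x A ≡ ∃x ¬A, ¬∃x A ≡ ∀x ¬A, De Morgan for ∧/∨):
  (forall a. R(a)) & (exists f. ~L(f,f))
Pull the quantifiers to the front (each side's bound variable is not free in the other side):
  forall a. exists f. (R(a) & ~L(f,f))
The prefix is forall a exists f: 1 universal, 1 existential.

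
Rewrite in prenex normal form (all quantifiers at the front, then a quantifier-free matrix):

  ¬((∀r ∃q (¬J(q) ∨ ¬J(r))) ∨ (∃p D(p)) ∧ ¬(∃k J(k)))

Move each ¬ inward, flipping quantifiers it crosses:
  (∃r ∀q (J(q) ∧ J(r))) ∧ ((∀p ¬D(p)) ∨ (∃k J(k)))
All bound variables are already distinct, so no renaming is needed.
Finally move all quantifiers to the prefix:
  ∃r ∀q ∀p ∃k (J(q) ∧ J(r) ∧ (¬D(p) ∨ J(k)))

∃r ∀q ∀p ∃k (J(q) ∧ J(r) ∧ (¬D(p) ∨ J(k)))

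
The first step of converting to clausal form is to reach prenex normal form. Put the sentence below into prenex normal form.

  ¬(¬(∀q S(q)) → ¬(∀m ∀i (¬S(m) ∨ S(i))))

∃q ∀m ∀i (¬S(q) ∧ (¬S(m) ∨ S(i)))

Rewrite implications/biconditionals: A → B as ¬A ∨ B.
  ¬(¬¬(∀q S(q)) ∨ ¬(∀m ∀i (¬S(m) ∨ S(i))))
Drive negations inward (¬∀x A ≡ ∃x ¬A, ¬∃x A ≡ ∀x ¬A, De Morgan for ∧/∨):
  (∃q ¬S(q)) ∧ (∀m ∀i (¬S(m) ∨ S(i)))
All bound variables are already distinct, so no renaming is needed.
Finally move all quantifiers to the prefix:
  ∃q ∀m ∀i (¬S(q) ∧ (¬S(m) ∨ S(i)))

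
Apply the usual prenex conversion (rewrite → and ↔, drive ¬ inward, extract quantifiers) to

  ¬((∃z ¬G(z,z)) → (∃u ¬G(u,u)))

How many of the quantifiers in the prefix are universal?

Rewrite implications/biconditionals: A → B as ¬A ∨ B.
  ¬(¬(∃z ¬G(z,z)) ∨ (∃u ¬G(u,u)))
Move each ¬ inward, flipping quantifiers it crosses:
  (∃z ¬G(z,z)) ∧ (∀u G(u,u))
All bound variables are already distinct, so no renaming is needed.
Finally move all quantifiers to the prefix:
  ∃z ∀u (¬G(z,z) ∧ G(u,u))
The prefix is ∃z ∀u: 1 universal, 1 existential.

1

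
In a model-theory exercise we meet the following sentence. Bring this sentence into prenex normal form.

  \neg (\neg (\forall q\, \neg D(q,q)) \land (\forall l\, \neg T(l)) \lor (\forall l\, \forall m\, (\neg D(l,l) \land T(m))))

Push ¬ through the quantifiers and connectives to reach negation normal form:
  ((\forall q\, \neg D(q,q)) \lor (\exists l\, T(l))) \land (\exists l\, \exists m\, (D(l,l) \lor \neg T(m)))
Give each quantifier a distinct variable: l↦y1.
  ((\forall q\, \neg D(q,q)) \lor (\exists l\, T(l))) \land (\exists y1\, \exists m\, (D(y1,y1) \lor \neg T(m)))
Pull the quantifiers to the front (each side's bound variable is not free in the other side):
  \forall q\, \exists l\, \exists y1\, \exists m\, ((\neg D(q,q) \lor T(l)) \land (D(y1,y1) \lor \neg T(m)))

\forall q\, \exists l\, \exists y1\, \exists m\, ((\neg D(q,q) \lor T(l)) \land (D(y1,y1) \lor \neg T(m)))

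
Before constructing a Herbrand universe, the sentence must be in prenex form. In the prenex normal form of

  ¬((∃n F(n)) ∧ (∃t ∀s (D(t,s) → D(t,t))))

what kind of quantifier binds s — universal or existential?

Eliminate → and ↔ using ¬ and ∨.
  ¬((∃n F(n)) ∧ (∃t ∀s (¬D(t,s) ∨ D(t,t))))
Drive negations inward (¬∀x A ≡ ∃x ¬A, ¬∃x A ≡ ∀x ¬A, De Morgan for ∧/∨):
  (∀n ¬F(n)) ∨ (∀t ∃s (D(t,s) ∧ ¬D(t,t)))
Finally move all quantifiers to the prefix:
  ∀n ∀t ∃s (¬F(n) ∨ D(t,s) ∧ ¬D(t,t))
The quantifier ∀s sits under an odd number of negations (counting the antecedent side of each →), so it flips to ∃s.

existential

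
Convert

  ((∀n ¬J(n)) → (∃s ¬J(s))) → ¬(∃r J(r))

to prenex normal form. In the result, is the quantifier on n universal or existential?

universal

Eliminate → and ↔ using ¬ and ∨.
  ¬(¬(∀n ¬J(n)) ∨ (∃s ¬J(s))) ∨ ¬(∃r J(r))
Drive negations inward (¬∀x A ≡ ∃x ¬A, ¬∃x A ≡ ∀x ¬A, De Morgan for ∧/∨):
  (∀n ¬J(n)) ∧ (∀s J(s)) ∨ (∀r ¬J(r))
Extract every quantifier outward, since the variables are now distinct and don't occur free across branches:
  ∀n ∀s ∀r (¬J(n) ∧ J(s) ∨ ¬J(r))
The quantifier ∀n sits under an even number of negations (counting the antecedent side of each →), so it remains universal.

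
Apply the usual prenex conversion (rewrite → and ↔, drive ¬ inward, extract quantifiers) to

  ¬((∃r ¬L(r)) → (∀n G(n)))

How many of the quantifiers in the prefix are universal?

0

Eliminate → and ↔ using ¬ and ∨.
  ¬(¬(∃r ¬L(r)) ∨ (∀n G(n)))
Move each ¬ inward, flipping quantifiers it crosses:
  (∃r ¬L(r)) ∧ (∃n ¬G(n))
All bound variables are already distinct, so no renaming is needed.
Finally move all quantifiers to the prefix:
  ∃r ∃n (¬L(r) ∧ ¬G(n))
The prefix is ∃r ∃n: 0 universal, 2 existential.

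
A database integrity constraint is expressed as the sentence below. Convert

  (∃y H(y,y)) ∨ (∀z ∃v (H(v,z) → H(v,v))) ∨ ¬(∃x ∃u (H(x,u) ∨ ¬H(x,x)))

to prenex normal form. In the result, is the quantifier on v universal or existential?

Rewrite implications/biconditionals: A → B as ¬A ∨ B.
  (∃y H(y,y)) ∨ (∀z ∃v (¬H(v,z) ∨ H(v,v))) ∨ ¬(∃x ∃u (H(x,u) ∨ ¬H(x,x)))
Drive negations inward (¬∀x A ≡ ∃x ¬A, ¬∃x A ≡ ∀x ¬A, De Morgan for ∧/∨):
  (∃y H(y,y)) ∨ (∀z ∃v (¬H(v,z) ∨ H(v,v))) ∨ (∀x ∀u (¬H(x,u) ∧ H(x,x)))
All bound variables are already distinct, so no renaming is needed.
Finally move all quantifiers to the prefix:
  ∃y ∀z ∃v ∀x ∀u (H(y,y) ∨ ¬H(v,z) ∨ H(v,v) ∨ ¬H(x,u) ∧ H(x,x))
The quantifier ∃v sits under an even number of negations (counting the antecedent side of each →), so it remains existential.

existential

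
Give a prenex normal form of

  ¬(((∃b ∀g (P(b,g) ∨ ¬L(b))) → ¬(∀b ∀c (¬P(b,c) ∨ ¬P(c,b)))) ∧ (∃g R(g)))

First replace A → B with ¬A ∨ B.
  ¬((¬(∃b ∀g (P(b,g) ∨ ¬L(b))) ∨ ¬(∀b ∀c (¬P(b,c) ∨ ¬P(c,b)))) ∧ (∃g R(g)))
Push ¬ through the quantifiers and connectives to reach negation normal form:
  (∃b ∀g (P(b,g) ∨ ¬L(b))) ∧ (∀b ∀c (¬P(b,c) ∨ ¬P(c,b))) ∨ (∀g ¬R(g))
Rename bound variables to avoid capture: b↦x, g↦v1.
  (∃b ∀g (P(b,g) ∨ ¬L(b))) ∧ (∀x ∀c (¬P(x,c) ∨ ¬P(c,x))) ∨ (∀v1 ¬R(v1))
Pull the quantifiers to the front (each side's bound variable is not free in the other side):
  ∃b ∀g ∀x ∀c ∀v1 ((P(b,g) ∨ ¬L(b)) ∧ (¬P(x,c) ∨ ¬P(c,x)) ∨ ¬R(v1))

∃b ∀g ∀x ∀c ∀v1 ((P(b,g) ∨ ¬L(b)) ∧ (¬P(x,c) ∨ ¬P(c,x)) ∨ ¬R(v1))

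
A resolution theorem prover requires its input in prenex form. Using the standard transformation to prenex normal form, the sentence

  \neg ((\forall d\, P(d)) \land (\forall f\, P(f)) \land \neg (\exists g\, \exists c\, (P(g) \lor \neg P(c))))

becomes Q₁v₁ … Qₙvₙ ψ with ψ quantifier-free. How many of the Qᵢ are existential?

Move each ¬ inward, flipping quantifiers it crosses:
  (\exists d\, \neg P(d)) \lor (\exists f\, \neg P(f)) \lor (\exists g\, \exists c\, (P(g) \lor \neg P(c)))
All bound variables are already distinct, so no renaming is needed.
Extract every quantifier outward, since the variables are now distinct and don't occur free across branches:
  \exists d\, \exists f\, \exists g\, \exists c\, (\neg P(d) \lor \neg P(f) \lor P(g) \lor \neg P(c))
The prefix is \exists d \exists f \exists g \exists c: 0 universal, 4 existential.

4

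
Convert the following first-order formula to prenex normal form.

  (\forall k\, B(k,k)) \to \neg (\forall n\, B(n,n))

Rewrite implications/biconditionals: A → B as ¬A ∨ B.
  \neg (\forall k\, B(k,k)) \lor \neg (\forall n\, B(n,n))
Move each ¬ inward, flipping quantifiers it crosses:
  (\exists k\, \neg B(k,k)) \lor (\exists n\, \neg B(n,n))
Finally move all quantifiers to the prefix:
  \exists k\, \exists n\, (\neg B(k,k) \lor \neg B(n,n))

\exists k\, \exists n\, (\neg B(k,k) \lor \neg B(n,n))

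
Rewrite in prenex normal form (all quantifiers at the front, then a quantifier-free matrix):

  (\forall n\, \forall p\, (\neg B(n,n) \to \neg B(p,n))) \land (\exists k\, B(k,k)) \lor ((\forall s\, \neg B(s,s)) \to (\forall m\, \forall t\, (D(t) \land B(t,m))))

First replace A → B with ¬A ∨ B.
  (\forall n\, \forall p\, (\neg \neg B(n,n) \lor \neg B(p,n))) \land (\exists k\, B(k,k)) \lor \neg (\forall s\, \neg B(s,s)) \lor (\forall m\, \forall t\, (D(t) \land B(t,m)))
Drive negations inward (¬∀x A ≡ ∃x ¬A, ¬∃x A ≡ ∀x ¬A, De Morgan for ∧/∨):
  (\forall n\, \forall p\, (B(n,n) \lor \neg B(p,n))) \land (\exists k\, B(k,k)) \lor (\exists s\, B(s,s)) \lor (\forall m\, \forall t\, (D(t) \land B(t,m)))
Pull the quantifiers to the front (each side's bound variable is not free in the other side):
  \forall n\, \forall p\, \exists k\, \exists s\, \forall m\, \forall t\, ((B(n,n) \lor \neg B(p,n)) \land B(k,k) \lor B(s,s) \lor D(t) \land B(t,m))

\forall n\, \forall p\, \exists k\, \exists s\, \forall m\, \forall t\, ((B(n,n) \lor \neg B(p,n)) \land B(k,k) \lor B(s,s) \lor D(t) \land B(t,m))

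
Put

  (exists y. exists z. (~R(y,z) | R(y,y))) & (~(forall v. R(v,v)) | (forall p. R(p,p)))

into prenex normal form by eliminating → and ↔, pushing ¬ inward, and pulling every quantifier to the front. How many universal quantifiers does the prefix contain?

1

Drive negations inward (¬∀x A ≡ ∃x ¬A, ¬∃x A ≡ ∀x ¬A, De Morgan for ∧/∨):
  (exists y. exists z. (~R(y,z) | R(y,y))) & ((exists v. ~R(v,v)) | (forall p. R(p,p)))
Pull the quantifiers to the front (each side's bound variable is not free in the other side):
  exists y. exists z. exists v. forall p. ((~R(y,z) | R(y,y)) & (~R(v,v) | R(p,p)))
The prefix is exists y exists z exists v forall p: 1 universal, 3 existential.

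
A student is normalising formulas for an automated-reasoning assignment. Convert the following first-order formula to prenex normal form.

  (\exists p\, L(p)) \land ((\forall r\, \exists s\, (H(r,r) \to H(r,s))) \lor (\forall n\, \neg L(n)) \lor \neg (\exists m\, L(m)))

\exists p\, \forall r\, \exists s\, \forall n\, \forall m\, (L(p) \land (\neg H(r,r) \lor H(r,s) \lor \neg L(n) \lor \neg L(m)))

Rewrite implications/biconditionals: A → B as ¬A ∨ B.
  (\exists p\, L(p)) \land ((\forall r\, \exists s\, (\neg H(r,r) \lor H(r,s))) \lor (\forall n\, \neg L(n)) \lor \neg (\exists m\, L(m)))
Push ¬ through the quantifiers and connectives to reach negation normal form:
  (\exists p\, L(p)) \land ((\forall r\, \exists s\, (\neg H(r,r) \lor H(r,s))) \lor (\forall n\, \neg L(n)) \lor (\forall m\, \neg L(m)))
All bound variables are already distinct, so no renaming is needed.
Extract every quantifier outward, since the variables are now distinct and don't occur free across branches:
  \exists p\, \forall r\, \exists s\, \forall n\, \forall m\, (L(p) \land (\neg H(r,r) \lor H(r,s) \lor \neg L(n) \lor \neg L(m)))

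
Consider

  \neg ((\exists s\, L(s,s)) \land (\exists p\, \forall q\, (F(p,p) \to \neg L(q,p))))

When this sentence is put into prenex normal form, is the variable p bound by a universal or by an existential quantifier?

universal

First replace A → B with ¬A ∨ B.
  \neg ((\exists s\, L(s,s)) \land (\exists p\, \forall q\, (\neg F(p,p) \lor \neg L(q,p))))
Push ¬ through the quantifiers and connectives to reach negation normal form:
  (\forall s\, \neg L(s,s)) \lor (\forall p\, \exists q\, (F(p,p) \land L(q,p)))
All bound variables are already distinct, so no renaming is needed.
Extract every quantifier outward, since the variables are now distinct and don't occur free across branches:
  \forall s\, \forall p\, \exists q\, (\neg L(s,s) \lor F(p,p) \land L(q,p))
The quantifier \exists p sits under an odd number of negations (counting the antecedent side of each →), so it flips to \forall p.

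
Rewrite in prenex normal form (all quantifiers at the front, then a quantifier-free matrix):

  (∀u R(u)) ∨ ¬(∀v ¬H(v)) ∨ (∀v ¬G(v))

Move each ¬ inward, flipping quantifiers it crosses:
  (∀u R(u)) ∨ (∃v H(v)) ∨ (∀v ¬G(v))
Standardize variables apart so no two quantifiers bind the same name: v↦a.
  (∀u R(u)) ∨ (∃v H(v)) ∨ (∀a ¬G(a))
Extract every quantifier outward, since the variables are now distinct and don't occur free across branches:
  ∀u ∃v ∀a (R(u) ∨ H(v) ∨ ¬G(a))

∀u ∃v ∀a (R(u) ∨ H(v) ∨ ¬G(a))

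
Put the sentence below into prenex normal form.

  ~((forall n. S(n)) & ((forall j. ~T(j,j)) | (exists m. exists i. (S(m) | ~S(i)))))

exists n. exists j. forall m. forall i. (~S(n) | T(j,j) & ~S(m) & S(i))

Move each ¬ inward, flipping quantifiers it crosses:
  (exists n. ~S(n)) | (exists j. T(j,j)) & (forall m. forall i. (~S(m) & S(i)))
Finally move all quantifiers to the prefix:
  exists n. exists j. forall m. forall i. (~S(n) | T(j,j) & ~S(m) & S(i))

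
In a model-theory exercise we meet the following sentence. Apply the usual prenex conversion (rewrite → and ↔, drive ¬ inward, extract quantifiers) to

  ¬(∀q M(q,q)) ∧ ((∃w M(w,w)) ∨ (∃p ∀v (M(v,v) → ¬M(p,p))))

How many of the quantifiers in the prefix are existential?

3

First replace A → B with ¬A ∨ B.
  ¬(∀q M(q,q)) ∧ ((∃w M(w,w)) ∨ (∃p ∀v (¬M(v,v) ∨ ¬M(p,p))))
Push ¬ through the quantifiers and connectives to reach negation normal form:
  (∃q ¬M(q,q)) ∧ ((∃w M(w,w)) ∨ (∃p ∀v (¬M(v,v) ∨ ¬M(p,p))))
Finally move all quantifiers to the prefix:
  ∃q ∃w ∃p ∀v (¬M(q,q) ∧ (M(w,w) ∨ ¬M(v,v) ∨ ¬M(p,p)))
The prefix is ∃q ∃w ∃p ∀v: 1 universal, 3 existential.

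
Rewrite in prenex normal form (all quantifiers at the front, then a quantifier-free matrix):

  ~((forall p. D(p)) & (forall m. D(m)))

exists p. exists m. (~D(p) | ~D(m))

Drive negations inward (¬∀x A ≡ ∃x ¬A, ¬∃x A ≡ ∀x ¬A, De Morgan for ∧/∨):
  (exists p. ~D(p)) | (exists m. ~D(m))
All bound variables are already distinct, so no renaming is needed.
Finally move all quantifiers to the prefix:
  exists p. exists m. (~D(p) | ~D(m))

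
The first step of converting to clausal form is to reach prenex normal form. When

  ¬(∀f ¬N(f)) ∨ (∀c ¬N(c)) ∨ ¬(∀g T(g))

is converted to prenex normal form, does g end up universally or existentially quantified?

Drive negations inward (¬∀x A ≡ ∃x ¬A, ¬∃x A ≡ ∀x ¬A, De Morgan for ∧/∨):
  (∃f N(f)) ∨ (∀c ¬N(c)) ∨ (∃g ¬T(g))
All bound variables are already distinct, so no renaming is needed.
Finally move all quantifiers to the prefix:
  ∃f ∀c ∃g (N(f) ∨ ¬N(c) ∨ ¬T(g))
The quantifier ∀g sits under an odd number of negations, so it flips to ∃g.

existential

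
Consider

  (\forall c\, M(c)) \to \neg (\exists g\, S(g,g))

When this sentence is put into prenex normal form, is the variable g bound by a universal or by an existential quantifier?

Eliminate → and ↔ using ¬ and ∨.
  \neg (\forall c\, M(c)) \lor \neg (\exists g\, S(g,g))
Push ¬ through the quantifiers and connectives to reach negation normal form:
  (\exists c\, \neg M(c)) \lor (\forall g\, \neg S(g,g))
Extract every quantifier outward, since the variables are now distinct and don't occur free across branches:
  \exists c\, \forall g\, (\neg M(c) \lor \neg S(g,g))
The quantifier \exists g sits under an odd number of negations (counting the antecedent side of each →), so it flips to \forall g.

universal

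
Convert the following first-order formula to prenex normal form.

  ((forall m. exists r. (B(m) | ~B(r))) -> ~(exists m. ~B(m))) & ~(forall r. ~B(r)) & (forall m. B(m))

exists m. forall r. forall u1. exists b. forall a. ((~B(m) & B(r) | B(u1)) & B(b) & B(a))

First replace A → B with ¬A ∨ B.
  (~(forall m. exists r. (B(m) | ~B(r))) | ~(exists m. ~B(m))) & ~(forall r. ~B(r)) & (forall m. B(m))
Drive negations inward (¬∀x A ≡ ∃x ¬A, ¬∃x A ≡ ∀x ¬A, De Morgan for ∧/∨):
  ((exists m. forall r. (~B(m) & B(r))) | (forall m. B(m))) & (exists r. B(r)) & (forall m. B(m))
Standardize variables apart so no two quantifiers bind the same name: m↦u1, r↦b, m↦a.
  ((exists m. forall r. (~B(m) & B(r))) | (forall u1. B(u1))) & (exists b. B(b)) & (forall a. B(a))
Finally move all quantifiers to the prefix:
  exists m. forall r. forall u1. exists b. forall a. ((~B(m) & B(r) | B(u1)) & B(b) & B(a))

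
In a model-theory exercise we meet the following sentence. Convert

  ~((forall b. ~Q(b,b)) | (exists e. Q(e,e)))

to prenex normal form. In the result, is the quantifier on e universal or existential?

universal

Drive negations inward (¬∀x A ≡ ∃x ¬A, ¬∃x A ≡ ∀x ¬A, De Morgan for ∧/∨):
  (exists b. Q(b,b)) & (forall e. ~Q(e,e))
All bound variables are already distinct, so no renaming is needed.
Extract every quantifier outward, since the variables are now distinct and don't occur free across branches:
  exists b. forall e. (Q(b,b) & ~Q(e,e))
The quantifier exists e sits under an odd number of negations, so it flips to forall e.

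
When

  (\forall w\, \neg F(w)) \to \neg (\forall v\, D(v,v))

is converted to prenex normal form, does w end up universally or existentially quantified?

Rewrite implications/biconditionals: A → B as ¬A ∨ B.
  \neg (\forall w\, \neg F(w)) \lor \neg (\forall v\, D(v,v))
Move each ¬ inward, flipping quantifiers it crosses:
  (\exists w\, F(w)) \lor (\exists v\, \neg D(v,v))
All bound variables are already distinct, so no renaming is needed.
Pull the quantifiers to the front (each side's bound variable is not free in the other side):
  \exists w\, \exists v\, (F(w) \lor \neg D(v,v))
The quantifier \forall w sits under an odd number of negations (counting the antecedent side of each →), so it flips to \exists w.

existential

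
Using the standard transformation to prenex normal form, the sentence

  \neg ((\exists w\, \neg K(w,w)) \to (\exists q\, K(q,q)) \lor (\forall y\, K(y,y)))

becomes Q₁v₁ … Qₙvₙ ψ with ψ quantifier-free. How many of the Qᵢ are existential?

2

First replace A → B with ¬A ∨ B.
  \neg (\neg (\exists w\, \neg K(w,w)) \lor (\exists q\, K(q,q)) \lor (\forall y\, K(y,y)))
Drive negations inward (¬∀x A ≡ ∃x ¬A, ¬∃x A ≡ ∀x ¬A, De Morgan for ∧/∨):
  (\exists w\, \neg K(w,w)) \land (\forall q\, \neg K(q,q)) \land (\exists y\, \neg K(y,y))
Extract every quantifier outward, since the variables are now distinct and don't occur free across branches:
  \exists w\, \forall q\, \exists y\, (\neg K(w,w) \land \neg K(q,q) \land \neg K(y,y))
The prefix is \exists w \forall q \exists y: 1 universal, 2 existential.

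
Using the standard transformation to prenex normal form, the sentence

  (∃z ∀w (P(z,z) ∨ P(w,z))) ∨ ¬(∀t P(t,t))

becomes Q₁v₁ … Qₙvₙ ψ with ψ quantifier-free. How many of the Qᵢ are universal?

1

Drive negations inward (¬∀x A ≡ ∃x ¬A, ¬∃x A ≡ ∀x ¬A, De Morgan for ∧/∨):
  (∃z ∀w (P(z,z) ∨ P(w,z))) ∨ (∃t ¬P(t,t))
All bound variables are already distinct, so no renaming is needed.
Pull the quantifiers to the front (each side's bound variable is not free in the other side):
  ∃z ∀w ∃t (P(z,z) ∨ P(w,z) ∨ ¬P(t,t))
The prefix is ∃z ∀w ∃t: 1 universal, 2 existential.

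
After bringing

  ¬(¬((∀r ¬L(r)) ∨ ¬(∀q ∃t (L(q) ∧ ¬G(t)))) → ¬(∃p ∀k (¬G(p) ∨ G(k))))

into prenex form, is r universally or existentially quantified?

Eliminate → and ↔ using ¬ and ∨.
  ¬(¬¬((∀r ¬L(r)) ∨ ¬(∀q ∃t (L(q) ∧ ¬G(t)))) ∨ ¬(∃p ∀k (¬G(p) ∨ G(k))))
Drive negations inward (¬∀x A ≡ ∃x ¬A, ¬∃x A ≡ ∀x ¬A, De Morgan for ∧/∨):
  (∃r L(r)) ∧ (∀q ∃t (L(q) ∧ ¬G(t))) ∧ (∃p ∀k (¬G(p) ∨ G(k)))
All bound variables are already distinct, so no renaming is needed.
Finally move all quantifiers to the prefix:
  ∃r ∀q ∃t ∃p ∀k (L(r) ∧ L(q) ∧ ¬G(t) ∧ (¬G(p) ∨ G(k)))
The quantifier ∀r sits under an odd number of negations (counting the antecedent side of each →), so it flips to ∃r.

existential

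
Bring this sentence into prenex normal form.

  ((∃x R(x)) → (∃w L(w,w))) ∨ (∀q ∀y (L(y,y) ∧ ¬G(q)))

Rewrite implications/biconditionals: A → B as ¬A ∨ B.
  ¬(∃x R(x)) ∨ (∃w L(w,w)) ∨ (∀q ∀y (L(y,y) ∧ ¬G(q)))
Drive negations inward (¬∀x A ≡ ∃x ¬A, ¬∃x A ≡ ∀x ¬A, De Morgan for ∧/∨):
  (∀x ¬R(x)) ∨ (∃w L(w,w)) ∨ (∀q ∀y (L(y,y) ∧ ¬G(q)))
All bound variables are already distinct, so no renaming is needed.
Finally move all quantifiers to the prefix:
  ∀x ∃w ∀q ∀y (¬R(x) ∨ L(w,w) ∨ L(y,y) ∧ ¬G(q))

∀x ∃w ∀q ∀y (¬R(x) ∨ L(w,w) ∨ L(y,y) ∧ ¬G(q))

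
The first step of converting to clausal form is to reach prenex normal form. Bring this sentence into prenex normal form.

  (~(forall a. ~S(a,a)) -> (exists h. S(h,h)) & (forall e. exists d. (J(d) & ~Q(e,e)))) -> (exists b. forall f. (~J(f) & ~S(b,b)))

exists a. forall h. exists e. forall d. exists b. forall f. (S(a,a) & (~S(h,h) | ~J(d) | Q(e,e)) | ~J(f) & ~S(b,b))

Rewrite implications/biconditionals: A → B as ¬A ∨ B.
  ~(~~(forall a. ~S(a,a)) | (exists h. S(h,h)) & (forall e. exists d. (J(d) & ~Q(e,e)))) | (exists b. forall f. (~J(f) & ~S(b,b)))
Drive negations inward (¬∀x A ≡ ∃x ¬A, ¬∃x A ≡ ∀x ¬A, De Morgan for ∧/∨):
  (exists a. S(a,a)) & ((forall h. ~S(h,h)) | (exists e. forall d. (~J(d) | Q(e,e)))) | (exists b. forall f. (~J(f) & ~S(b,b)))
All bound variables are already distinct, so no renaming is needed.
Pull the quantifiers to the front (each side's bound variable is not free in the other side):
  exists a. forall h. exists e. forall d. exists b. forall f. (S(a,a) & (~S(h,h) | ~J(d) | Q(e,e)) | ~J(f) & ~S(b,b))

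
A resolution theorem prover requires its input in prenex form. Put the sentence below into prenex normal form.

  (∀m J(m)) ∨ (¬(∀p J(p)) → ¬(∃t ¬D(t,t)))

First replace A → B with ¬A ∨ B.
  (∀m J(m)) ∨ ¬¬(∀p J(p)) ∨ ¬(∃t ¬D(t,t))
Move each ¬ inward, flipping quantifiers it crosses:
  (∀m J(m)) ∨ (∀p J(p)) ∨ (∀t D(t,t))
All bound variables are already distinct, so no renaming is needed.
Extract every quantifier outward, since the variables are now distinct and don't occur free across branches:
  ∀m ∀p ∀t (J(m) ∨ J(p) ∨ D(t,t))

∀m ∀p ∀t (J(m) ∨ J(p) ∨ D(t,t))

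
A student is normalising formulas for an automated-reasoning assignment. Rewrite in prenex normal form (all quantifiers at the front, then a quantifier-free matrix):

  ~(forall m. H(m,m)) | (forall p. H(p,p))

exists m. forall p. (~H(m,m) | H(p,p))

Push ¬ through the quantifiers and connectives to reach negation normal form:
  (exists m. ~H(m,m)) | (forall p. H(p,p))
All bound variables are already distinct, so no renaming is needed.
Finally move all quantifiers to the prefix:
  exists m. forall p. (~H(m,m) | H(p,p))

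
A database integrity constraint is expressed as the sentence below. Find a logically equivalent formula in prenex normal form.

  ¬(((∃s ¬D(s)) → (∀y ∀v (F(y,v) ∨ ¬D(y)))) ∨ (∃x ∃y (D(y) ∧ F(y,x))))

Eliminate → and ↔ using ¬ and ∨.
  ¬(¬(∃s ¬D(s)) ∨ (∀y ∀v (F(y,v) ∨ ¬D(y))) ∨ (∃x ∃y (D(y) ∧ F(y,x))))
Drive negations inward (¬∀x A ≡ ∃x ¬A, ¬∃x A ≡ ∀x ¬A, De Morgan for ∧/∨):
  (∃s ¬D(s)) ∧ (∃y ∃v (¬F(y,v) ∧ D(y))) ∧ (∀x ∀y (¬D(y) ∨ ¬F(y,x)))
Rename bound variables to avoid capture: y↦b.
  (∃s ¬D(s)) ∧ (∃y ∃v (¬F(y,v) ∧ D(y))) ∧ (∀x ∀b (¬D(b) ∨ ¬F(b,x)))
Pull the quantifiers to the front (each side's bound variable is not free in the other side):
  ∃s ∃y ∃v ∀x ∀b (¬D(s) ∧ ¬F(y,v) ∧ D(y) ∧ (¬D(b) ∨ ¬F(b,x)))

∃s ∃y ∃v ∀x ∀b (¬D(s) ∧ ¬F(y,v) ∧ D(y) ∧ (¬D(b) ∨ ¬F(b,x)))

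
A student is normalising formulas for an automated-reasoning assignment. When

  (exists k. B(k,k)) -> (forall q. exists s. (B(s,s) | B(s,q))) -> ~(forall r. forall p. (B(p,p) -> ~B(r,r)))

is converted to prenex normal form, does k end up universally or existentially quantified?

Rewrite implications/biconditionals: A → B as ¬A ∨ B.
  ~(exists k. B(k,k)) | ~(forall q. exists s. (B(s,s) | B(s,q))) | ~(forall r. forall p. (~B(p,p) | ~B(r,r)))
Drive negations inward (¬∀x A ≡ ∃x ¬A, ¬∃x A ≡ ∀x ¬A, De Morgan for ∧/∨):
  (forall k. ~B(k,k)) | (exists q. forall s. (~B(s,s) & ~B(s,q))) | (exists r. exists p. (B(p,p) & B(r,r)))
Extract every quantifier outward, since the variables are now distinct and don't occur free across branches:
  forall k. exists q. forall s. exists r. exists p. (~B(k,k) | ~B(s,s) & ~B(s,q) | B(p,p) & B(r,r))
The quantifier exists k sits under an odd number of negations (counting the antecedent side of each →), so it flips to forall k.

universal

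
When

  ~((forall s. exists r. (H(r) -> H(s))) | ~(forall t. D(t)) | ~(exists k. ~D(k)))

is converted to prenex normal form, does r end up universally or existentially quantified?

universal

Eliminate → and ↔ using ¬ and ∨.
  ~((forall s. exists r. (~H(r) | H(s))) | ~(forall t. D(t)) | ~(exists k. ~D(k)))
Push ¬ through the quantifiers and connectives to reach negation normal form:
  (exists s. forall r. (H(r) & ~H(s))) & (forall t. D(t)) & (exists k. ~D(k))
All bound variables are already distinct, so no renaming is needed.
Extract every quantifier outward, since the variables are now distinct and don't occur free across branches:
  exists s. forall r. forall t. exists k. (H(r) & ~H(s) & D(t) & ~D(k))
The quantifier exists r sits under an odd number of negations (counting the antecedent side of each →), so it flips to forall r.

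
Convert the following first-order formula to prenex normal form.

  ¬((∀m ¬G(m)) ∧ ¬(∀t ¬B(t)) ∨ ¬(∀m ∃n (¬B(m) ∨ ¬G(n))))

Drive negations inward (¬∀x A ≡ ∃x ¬A, ¬∃x A ≡ ∀x ¬A, De Morgan for ∧/∨):
  ((∃m G(m)) ∨ (∀t ¬B(t))) ∧ (∀m ∃n (¬B(m) ∨ ¬G(n)))
Standardize variables apart so no two quantifiers bind the same name: m↦p.
  ((∃m G(m)) ∨ (∀t ¬B(t))) ∧ (∀p ∃n (¬B(p) ∨ ¬G(n)))
Pull the quantifiers to the front (each side's bound variable is not free in the other side):
  ∃m ∀t ∀p ∃n ((G(m) ∨ ¬B(t)) ∧ (¬B(p) ∨ ¬G(n)))

∃m ∀t ∀p ∃n ((G(m) ∨ ¬B(t)) ∧ (¬B(p) ∨ ¬G(n)))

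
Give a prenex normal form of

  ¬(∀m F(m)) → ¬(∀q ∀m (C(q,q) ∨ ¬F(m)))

Rewrite implications/biconditionals: A → B as ¬A ∨ B.
  ¬¬(∀m F(m)) ∨ ¬(∀q ∀m (C(q,q) ∨ ¬F(m)))
Move each ¬ inward, flipping quantifiers it crosses:
  (∀m F(m)) ∨ (∃q ∃m (¬C(q,q) ∧ F(m)))
Give each quantifier a distinct variable: m↦x1.
  (∀m F(m)) ∨ (∃q ∃x1 (¬C(q,q) ∧ F(x1)))
Extract every quantifier outward, since the variables are now distinct and don't occur free across branches:
  ∀m ∃q ∃x1 (F(m) ∨ ¬C(q,q) ∧ F(x1))

∀m ∃q ∃x1 (F(m) ∨ ¬C(q,q) ∧ F(x1))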